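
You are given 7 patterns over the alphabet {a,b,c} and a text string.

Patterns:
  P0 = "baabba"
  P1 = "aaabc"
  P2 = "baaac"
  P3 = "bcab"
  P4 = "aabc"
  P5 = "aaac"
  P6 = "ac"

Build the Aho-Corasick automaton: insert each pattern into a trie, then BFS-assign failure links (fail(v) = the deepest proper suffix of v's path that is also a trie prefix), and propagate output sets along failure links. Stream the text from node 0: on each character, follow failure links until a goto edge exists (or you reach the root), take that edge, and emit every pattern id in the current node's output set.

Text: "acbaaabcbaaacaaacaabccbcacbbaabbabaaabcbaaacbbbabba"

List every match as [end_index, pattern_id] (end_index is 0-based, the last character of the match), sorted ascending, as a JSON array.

Construct AC machine:
Trie (insert patterns):
  0='ε' goto a→7 b→1
  1='b' goto a→2 c→14
  2='ba' goto a→3
  3='baa' goto a→12 b→4
  4='baab' goto b→5
  5='baabb' goto a→6
  6='baabba' goto ·  [P0 ends]
  7='a' goto a→8 c→20
  8='aa' goto a→9 b→17
  9='aaa' goto b→10 c→19
  10='aaab' goto c→11
  11='aaabc' goto ·  [P1 ends]
  12='baaa' goto c→13
  13='baaac' goto ·  [P2 ends]
  14='bc' goto a→15
  15='bca' goto b→16
  16='bcab' goto ·  [P3 ends]
  17='aab' goto c→18
  18='aabc' goto ·  [P4 ends]
  19='aaac' goto ·  [P5 ends]
  20='ac' goto ·  [P6 ends]

BFS fail/out derivation:
  fail(1) 'b': from fail(0)=0 chase 'b': 0 ⇒ 0;  out=∅∪out(0)=∅
  fail(7) 'a': from fail(0)=0 chase 'a': 0 ⇒ 0;  out=∅∪out(0)=∅
  fail(2) 'ba': from fail(1)=0 chase 'a': 0 ⇒ 7;  out=∅∪out(7)=∅
  fail(8) 'aa': from fail(7)=0 chase 'a': 0 ⇒ 7;  out=∅∪out(7)=∅
  fail(14) 'bc': from fail(1)=0 chase 'c': 0 ⇒ 0;  out=∅∪out(0)=∅
  fail(20) 'ac': from fail(7)=0 chase 'c': 0 ⇒ 0;  out={6}∪out(0)={6}
  fail(3) 'baa': from fail(2)=7 chase 'a': 7 ⇒ 8;  out=∅∪out(8)=∅
  fail(9) 'aaa': from fail(8)=7 chase 'a': 7 ⇒ 8;  out=∅∪out(8)=∅
  fail(15) 'bca': from fail(14)=0 chase 'a': 0 ⇒ 7;  out=∅∪out(7)=∅
  fail(17) 'aab': from fail(8)=7 chase 'b': 7→0 ⇒ 1;  out=∅∪out(1)=∅
  fail(4) 'baab': from fail(3)=8 chase 'b': 8 ⇒ 17;  out=∅∪out(17)=∅
  fail(10) 'aaab': from fail(9)=8 chase 'b': 8 ⇒ 17;  out=∅∪out(17)=∅
  fail(12) 'baaa': from fail(3)=8 chase 'a': 8 ⇒ 9;  out=∅∪out(9)=∅
  fail(16) 'bcab': from fail(15)=7 chase 'b': 7→0 ⇒ 1;  out={3}∪out(1)={3}
  fail(18) 'aabc': from fail(17)=1 chase 'c': 1 ⇒ 14;  out={4}∪out(14)={4}
  fail(19) 'aaac': from fail(9)=8 chase 'c': 8→7 ⇒ 20;  out={5}∪out(20)={5,6}
  fail(5) 'baabb': from fail(4)=17 chase 'b': 17→1→0 ⇒ 1;  out=∅∪out(1)=∅
  fail(11) 'aaabc': from fail(10)=17 chase 'c': 17 ⇒ 18;  out={1}∪out(18)={1,4}
  fail(13) 'baaac': from fail(12)=9 chase 'c': 9 ⇒ 19;  out={2}∪out(19)={2,5,6}
  fail(6) 'baabba': from fail(5)=1 chase 'a': 1 ⇒ 2;  out={0}∪out(2)={0}

Scan:
i=0 'a': node 0→7
i=1 'c': node 7→20  → match P6@[0:1]
i=2 'b': node 20→1 (via fail)
i=3 'a': node 1→2
i=4 'a': node 2→3
i=5 'a': node 3→12
i=6 'b': node 12→10 (via fail)
i=7 'c': node 10→11  → match P1@[3:7],P4@[4:7]
i=8 'b': node 11→1 (via fail)
i=9 'a': node 1→2
i=10 'a': node 2→3
i=11 'a': node 3→12
i=12 'c': node 12→13  → match P2@[8:12],P5@[9:12],P6@[11:12]
i=13 'a': node 13→7 (via fail)
i=14 'a': node 7→8
i=15 'a': node 8→9
i=16 'c': node 9→19  → match P5@[13:16],P6@[15:16]
i=17 'a': node 19→7 (via fail)
i=18 'a': node 7→8
i=19 'b': node 8→17
i=20 'c': node 17→18  → match P4@[17:20]
i=21 'c': node 18→0 (via fail)
i=22 'b': node 0→1
i=23 'c': node 1→14
i=24 'a': node 14→15
i=25 'c': node 15→20 (via fail)  → match P6@[24:25]
i=26 'b': node 20→1 (via fail)
i=27 'b': node 1→1 (via fail)
i=28 'a': node 1→2
i=29 'a': node 2→3
i=30 'b': node 3→4
i=31 'b': node 4→5
i=32 'a': node 5→6  → match P0@[27:32]
i=33 'b': node 6→1 (via fail)
i=34 'a': node 1→2
i=35 'a': node 2→3
i=36 'a': node 3→12
i=37 'b': node 12→10 (via fail)
i=38 'c': node 10→11  → match P1@[34:38],P4@[35:38]
i=39 'b': node 11→1 (via fail)
i=40 'a': node 1→2
i=41 'a': node 2→3
i=42 'a': node 3→12
i=43 'c': node 12→13  → match P2@[39:43],P5@[40:43],P6@[42:43]
i=44 'b': node 13→1 (via fail)
i=45 'b': node 1→1 (via fail)
i=46 'b': node 1→1 (via fail)
i=47 'a': node 1→2
i=48 'b': node 2→1 (via fail)
i=49 'b': node 1→1 (via fail)
i=50 'a': node 1→2

All matches (sorted): [[1,6],[7,1],[7,4],[12,2],[12,5],[12,6],[16,5],[16,6],[20,4],[25,6],[32,0],[38,1],[38,4],[43,2],[43,5],[43,6]]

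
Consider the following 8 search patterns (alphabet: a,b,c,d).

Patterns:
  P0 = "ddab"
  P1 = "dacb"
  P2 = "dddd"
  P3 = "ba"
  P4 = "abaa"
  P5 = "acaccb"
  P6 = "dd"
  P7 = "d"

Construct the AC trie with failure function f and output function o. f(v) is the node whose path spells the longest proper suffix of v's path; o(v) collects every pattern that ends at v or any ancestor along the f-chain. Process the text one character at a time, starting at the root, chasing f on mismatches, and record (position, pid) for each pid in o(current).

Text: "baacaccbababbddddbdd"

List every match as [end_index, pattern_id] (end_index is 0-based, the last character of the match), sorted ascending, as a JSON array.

Build automaton:
Trie nodes:
  0='ε' goto a→12 b→10 d→1
  1='d' goto a→5 d→2  [P7 ends]
  2='dd' goto a→3 d→8  [P6 ends]
  3='dda' goto b→4
  4='ddab' goto ·  [P0 ends]
  5='da' goto c→6
  6='dac' goto b→7
  7='dacb' goto ·  [P1 ends]
  8='ddd' goto d→9
  9='dddd' goto ·  [P2 ends]
  10='b' goto a→11
  11='ba' goto ·  [P3 ends]
  12='a' goto b→13 c→16
  13='ab' goto a→14
  14='aba' goto a→15
  15='abaa' goto ·  [P4 ends]
  16='ac' goto a→17
  17='aca' goto c→18
  18='acac' goto c→19
  19='acacc' goto b→20
  20='acaccb' goto ·  [P5 ends]

Failure links (BFS by depth):
  n1('d'): parent n0 fail=0; on 'd' 0 → fail=0;  out {7}∪∅={7}
  n10('b'): parent n0 fail=0; on 'b' 0 → fail=0;  out ∅∪∅=∅
  n12('a'): parent n0 fail=0; on 'a' 0 → fail=0;  out ∅∪∅=∅
  n2('dd'): parent n1 fail=0; on 'd' 0 → fail=1;  out {6}∪{7}={6,7}
  n5('da'): parent n1 fail=0; on 'a' 0 → fail=12;  out ∅∪∅=∅
  n11('ba'): parent n10 fail=0; on 'a' 0 → fail=12;  out {3}∪∅={3}
  n13('ab'): parent n12 fail=0; on 'b' 0 → fail=10;  out ∅∪∅=∅
  n16('ac'): parent n12 fail=0; on 'c' 0 → fail=0;  out ∅∪∅=∅
  n3('dda'): parent n2 fail=1; on 'a' 1 → fail=5;  out ∅∪∅=∅
  n6('dac'): parent n5 fail=12; on 'c' 12 → fail=16;  out ∅∪∅=∅
  n8('ddd'): parent n2 fail=1; on 'd' 1 → fail=2;  out ∅∪{6,7}={6,7}
  n14('aba'): parent n13 fail=10; on 'a' 10 → fail=11;  out ∅∪{3}={3}
  n17('aca'): parent n16 fail=0; on 'a' 0 → fail=12;  out ∅∪∅=∅
  n4('ddab'): parent n3 fail=5; on 'b' 5→12 → fail=13;  out {0}∪∅={0}
  n7('dacb'): parent n6 fail=16; on 'b' 16→0 → fail=10;  out {1}∪∅={1}
  n9('dddd'): parent n8 fail=2; on 'd' 2 → fail=8;  out {2}∪{6,7}={2,6,7}
  n15('abaa'): parent n14 fail=11; on 'a' 11→12→0 → fail=12;  out {4}∪∅={4}
  n18('acac'): parent n17 fail=12; on 'c' 12 → fail=16;  out ∅∪∅=∅
  n19('acacc'): parent n18 fail=16; on 'c' 16→0 → fail=0;  out ∅∪∅=∅
  n20('acaccb'): parent n19 fail=0; on 'b' 0 → fail=10;  out {5}∪∅={5}

Scan:
pos 0 'b': at 10
pos 1 'a': at 11  → match P3@[0:1]
pos 2 'a': at 12 ·f
pos 3 'c': at 16
pos 4 'a': at 17
pos 5 'c': at 18
pos 6 'c': at 19
pos 7 'b': at 20  → match P5@[2:7]
pos 8 'a': at 11 ·f  → match P3@[7:8]
pos 9 'b': at 13 ·f
pos 10 'a': at 14  → match P3@[9:10]
pos 11 'b': at 13 ·f
pos 12 'b': at 10 ·f
pos 13 'd': at 1 ·f  → match P7@[13:13]
pos 14 'd': at 2  → match P6@[13:14],P7@[14:14]
pos 15 'd': at 8  → match P6@[14:15],P7@[15:15]
pos 16 'd': at 9  → match P2@[13:16],P6@[15:16],P7@[16:16]
pos 17 'b': at 10 ·f
pos 18 'd': at 1 ·f  → match P7@[18:18]
pos 19 'd': at 2  → match P6@[18:19],P7@[19:19]

Result: [[1,3],[7,5],[8,3],[10,3],[13,7],[14,6],[14,7],[15,6],[15,7],[16,2],[16,6],[16,7],[18,7],[19,6],[19,7]]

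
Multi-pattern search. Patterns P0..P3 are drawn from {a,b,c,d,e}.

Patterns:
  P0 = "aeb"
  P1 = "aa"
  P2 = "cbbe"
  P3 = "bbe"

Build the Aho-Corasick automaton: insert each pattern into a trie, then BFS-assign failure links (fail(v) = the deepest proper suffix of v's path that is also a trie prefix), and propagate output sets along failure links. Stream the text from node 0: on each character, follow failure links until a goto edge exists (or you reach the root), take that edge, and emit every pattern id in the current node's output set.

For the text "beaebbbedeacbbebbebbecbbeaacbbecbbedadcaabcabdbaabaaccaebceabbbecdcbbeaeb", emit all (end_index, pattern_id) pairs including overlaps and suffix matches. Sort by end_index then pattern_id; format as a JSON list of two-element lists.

Build:
Trie nodes:
  0='ε' goto a→1 b→9 c→5
  1='a' goto a→4 e→2
  2='ae' goto b→3
  3='aeb' goto ·  [P0 ends]
  4='aa' goto ·  [P1 ends]
  5='c' goto b→6
  6='cb' goto b→7
  7='cbb' goto e→8
  8='cbbe' goto ·  [P2 ends]
  9='b' goto b→10
  10='bb' goto e→11
  11='bbe' goto ·  [P3 ends]

Failure links (BFS by depth):
  n1('a'): parent n0 fail=0; on 'a' 0 → fail=0;  out ∅∪∅=∅
  n5('c'): parent n0 fail=0; on 'c' 0 → fail=0;  out ∅∪∅=∅
  n9('b'): parent n0 fail=0; on 'b' 0 → fail=0;  out ∅∪∅=∅
  n2('ae'): parent n1 fail=0; on 'e' 0 → fail=0;  out ∅∪∅=∅
  n4('aa'): parent n1 fail=0; on 'a' 0 → fail=1;  out {1}∪∅={1}
  n6('cb'): parent n5 fail=0; on 'b' 0 → fail=9;  out ∅∪∅=∅
  n10('bb'): parent n9 fail=0; on 'b' 0 → fail=9;  out ∅∪∅=∅
  n3('aeb'): parent n2 fail=0; on 'b' 0 → fail=9;  out {0}∪∅={0}
  n7('cbb'): parent n6 fail=9; on 'b' 9 → fail=10;  out ∅∪∅=∅
  n11('bbe'): parent n10 fail=9; on 'e' 9→0 → fail=0;  out {3}∪∅={3}
  n8('cbbe'): parent n7 fail=10; on 'e' 10 → fail=11;  out {2}∪{3}={2,3}

Scan:
[0] read 'b'  n0⇒n9
[1] read 'e'  n9⇒n0 (via fail)
[2] read 'a'  n0⇒n1
[3] read 'e'  n1⇒n2
[4] read 'b'  n2⇒n3  → match P0@[2:4]
[5] read 'b'  n3⇒n10 (via fail)
[6] read 'b'  n10⇒n10 (via fail)
[7] read 'e'  n10⇒n11  → match P3@[5:7]
[8] read 'd'  n11⇒n0 (via fail)
[9] read 'e'  n0⇒n0
[10] read 'a'  n0⇒n1
[11] read 'c'  n1⇒n5 (via fail)
[12] read 'b'  n5⇒n6
[13] read 'b'  n6⇒n7
[14] read 'e'  n7⇒n8  → match P2@[11:14],P3@[12:14]
[15] read 'b'  n8⇒n9 (via fail)
[16] read 'b'  n9⇒n10
[17] read 'e'  n10⇒n11  → match P3@[15:17]
[18] read 'b'  n11⇒n9 (via fail)
[19] read 'b'  n9⇒n10
[20] read 'e'  n10⇒n11  → match P3@[18:20]
[21] read 'c'  n11⇒n5 (via fail)
[22] read 'b'  n5⇒n6
[23] read 'b'  n6⇒n7
[24] read 'e'  n7⇒n8  → match P2@[21:24],P3@[22:24]
[25] read 'a'  n8⇒n1 (via fail)
[26] read 'a'  n1⇒n4  → match P1@[25:26]
[27] read 'c'  n4⇒n5 (via fail)
[28] read 'b'  n5⇒n6
[29] read 'b'  n6⇒n7
[30] read 'e'  n7⇒n8  → match P2@[27:30],P3@[28:30]
[31] read 'c'  n8⇒n5 (via fail)
[32] read 'b'  n5⇒n6
[33] read 'b'  n6⇒n7
[34] read 'e'  n7⇒n8  → match P2@[31:34],P3@[32:34]
[35] read 'd'  n8⇒n0 (via fail)
[36] read 'a'  n0⇒n1
[37] read 'd'  n1⇒n0 (via fail)
[38] read 'c'  n0⇒n5
[39] read 'a'  n5⇒n1 (via fail)
[40] read 'a'  n1⇒n4  → match P1@[39:40]
[41] read 'b'  n4⇒n9 (via fail)
[42] read 'c'  n9⇒n5 (via fail)
[43] read 'a'  n5⇒n1 (via fail)
[44] read 'b'  n1⇒n9 (via fail)
[45] read 'd'  n9⇒n0 (via fail)
[46] read 'b'  n0⇒n9
[47] read 'a'  n9⇒n1 (via fail)
[48] read 'a'  n1⇒n4  → match P1@[47:48]
[49] read 'b'  n4⇒n9 (via fail)
[50] read 'a'  n9⇒n1 (via fail)
[51] read 'a'  n1⇒n4  → match P1@[50:51]
[52] read 'c'  n4⇒n5 (via fail)
[53] read 'c'  n5⇒n5 (via fail)
[54] read 'a'  n5⇒n1 (via fail)
[55] read 'e'  n1⇒n2
[56] read 'b'  n2⇒n3  → match P0@[54:56]
[57] read 'c'  n3⇒n5 (via fail)
[58] read 'e'  n5⇒n0 (via fail)
[59] read 'a'  n0⇒n1
[60] read 'b'  n1⇒n9 (via fail)
[61] read 'b'  n9⇒n10
[62] read 'b'  n10⇒n10 (via fail)
[63] read 'e'  n10⇒n11  → match P3@[61:63]
[64] read 'c'  n11⇒n5 (via fail)
[65] read 'd'  n5⇒n0 (via fail)
[66] read 'c'  n0⇒n5
[67] read 'b'  n5⇒n6
[68] read 'b'  n6⇒n7
[69] read 'e'  n7⇒n8  → match P2@[66:69],P3@[67:69]
[70] read 'a'  n8⇒n1 (via fail)
[71] read 'e'  n1⇒n2
[72] read 'b'  n2⇒n3  → match P0@[70:72]

All matches (sorted): [[4,0],[7,3],[14,2],[14,3],[17,3],[20,3],[24,2],[24,3],[26,1],[30,2],[30,3],[34,2],[34,3],[40,1],[48,1],[51,1],[56,0],[63,3],[69,2],[69,3],[72,0]]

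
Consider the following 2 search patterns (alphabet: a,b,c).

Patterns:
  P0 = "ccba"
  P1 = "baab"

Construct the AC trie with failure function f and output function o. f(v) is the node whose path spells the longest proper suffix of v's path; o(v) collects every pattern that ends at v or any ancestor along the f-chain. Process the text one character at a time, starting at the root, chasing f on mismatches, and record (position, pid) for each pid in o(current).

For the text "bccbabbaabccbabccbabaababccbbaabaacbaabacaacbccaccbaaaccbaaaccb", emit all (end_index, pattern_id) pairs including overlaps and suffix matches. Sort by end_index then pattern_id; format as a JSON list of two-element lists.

Construct AC machine:
Trie (insert patterns):
  0='ε' goto b→5 c→1
  1='c' goto c→2
  2='cc' goto b→3
  3='ccb' goto a→4
  4='ccba' goto ·  [P0 ends]
  5='b' goto a→6
  6='ba' goto a→7
  7='baa' goto b→8
  8='baab' goto ·  [P1 ends]

BFS fail/out derivation:
  n1('c'): parent n0 fail=0; on 'c' 0 → fail=0;  out ∅∪∅=∅
  n5('b'): parent n0 fail=0; on 'b' 0 → fail=0;  out ∅∪∅=∅
  n2('cc'): parent n1 fail=0; on 'c' 0 → fail=1;  out ∅∪∅=∅
  n6('ba'): parent n5 fail=0; on 'a' 0 → fail=0;  out ∅∪∅=∅
  n3('ccb'): parent n2 fail=1; on 'b' 1→0 → fail=5;  out ∅∪∅=∅
  n7('baa'): parent n6 fail=0; on 'a' 0 → fail=0;  out ∅∪∅=∅
  n4('ccba'): parent n3 fail=5; on 'a' 5 → fail=6;  out {0}∪∅={0}
  n8('baab'): parent n7 fail=0; on 'b' 0 → fail=5;  out {1}∪∅={1}

Text stream:
i=0 'b': node 0→5
i=1 'c': node 5→1 (via fail)
i=2 'c': node 1→2
i=3 'b': node 2→3
i=4 'a': node 3→4  emit P0@[1:4]
i=5 'b': node 4→5 (via fail)
i=6 'b': node 5→5 (via fail)
i=7 'a': node 5→6
i=8 'a': node 6→7
i=9 'b': node 7→8  emit P1@[6:9]
i=10 'c': node 8→1 (via fail)
i=11 'c': node 1→2
i=12 'b': node 2→3
i=13 'a': node 3→4  emit P0@[10:13]
i=14 'b': node 4→5 (via fail)
i=15 'c': node 5→1 (via fail)
i=16 'c': node 1→2
i=17 'b': node 2→3
i=18 'a': node 3→4  emit P0@[15:18]
i=19 'b': node 4→5 (via fail)
i=20 'a': node 5→6
i=21 'a': node 6→7
i=22 'b': node 7→8  emit P1@[19:22]
i=23 'a': node 8→6 (via fail)
i=24 'b': node 6→5 (via fail)
i=25 'c': node 5→1 (via fail)
i=26 'c': node 1→2
i=27 'b': node 2→3
i=28 'b': node 3→5 (via fail)
i=29 'a': node 5→6
i=30 'a': node 6→7
i=31 'b': node 7→8  emit P1@[28:31]
i=32 'a': node 8→6 (via fail)
i=33 'a': node 6→7
i=34 'c': node 7→1 (via fail)
i=35 'b': node 1→5 (via fail)
i=36 'a': node 5→6
i=37 'a': node 6→7
i=38 'b': node 7→8  emit P1@[35:38]
i=39 'a': node 8→6 (via fail)
i=40 'c': node 6→1 (via fail)
i=41 'a': node 1→0 (via fail)
i=42 'a': node 0→0
i=43 'c': node 0→1
i=44 'b': node 1→5 (via fail)
i=45 'c': node 5→1 (via fail)
i=46 'c': node 1→2
i=47 'a': node 2→0 (via fail)
i=48 'c': node 0→1
i=49 'c': node 1→2
i=50 'b': node 2→3
i=51 'a': node 3→4  emit P0@[48:51]
i=52 'a': node 4→7 (via fail)
i=53 'a': node 7→0 (via fail)
i=54 'c': node 0→1
i=55 'c': node 1→2
i=56 'b': node 2→3
i=57 'a': node 3→4  emit P0@[54:57]
i=58 'a': node 4→7 (via fail)
i=59 'a': node 7→0 (via fail)
i=60 'c': node 0→1
i=61 'c': node 1→2
i=62 'b': node 2→3

Result: [[4,0],[9,1],[13,0],[18,0],[22,1],[31,1],[38,1],[51,0],[57,0]]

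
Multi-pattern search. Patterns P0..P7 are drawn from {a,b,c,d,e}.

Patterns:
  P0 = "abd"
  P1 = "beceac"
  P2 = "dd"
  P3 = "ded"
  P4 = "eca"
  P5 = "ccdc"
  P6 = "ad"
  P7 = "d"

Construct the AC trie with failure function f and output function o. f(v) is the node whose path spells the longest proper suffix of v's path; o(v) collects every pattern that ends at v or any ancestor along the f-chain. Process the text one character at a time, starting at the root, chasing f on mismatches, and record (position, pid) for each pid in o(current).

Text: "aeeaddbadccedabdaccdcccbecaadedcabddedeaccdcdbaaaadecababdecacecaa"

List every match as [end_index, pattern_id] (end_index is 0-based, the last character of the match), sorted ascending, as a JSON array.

Build:
Trie nodes:
  n0 'ε': a→1 b→4 c→17 d→10 e→14
  n1 'a': b→2 d→21
  n2 'ab': d→3
  n3 'abd': ·  ←P0
  n4 'b': e→5
  n5 'be': c→6
  n6 'bec': e→7
  n7 'bece': a→8
  n8 'becea': c→9
  n9 'beceac': ·  ←P1
  n10 'd': d→11 e→12  ←P7
  n11 'dd': ·  ←P2
  n12 'de': d→13
  n13 'ded': ·  ←P3
  n14 'e': c→15
  n15 'ec': a→16
  n16 'eca': ·  ←P4
  n17 'c': c→18
  n18 'cc': d→19
  n19 'ccd': c→20
  n20 'ccdc': ·  ←P5
  n21 'ad': ·  ←P6

BFS fail/out derivation:
  n1('a'): parent n0 fail=0; on 'a' 0 → fail=0;  out ∅∪∅=∅
  n4('b'): parent n0 fail=0; on 'b' 0 → fail=0;  out ∅∪∅=∅
  n10('d'): parent n0 fail=0; on 'd' 0 → fail=0;  out {7}∪∅={7}
  n14('e'): parent n0 fail=0; on 'e' 0 → fail=0;  out ∅∪∅=∅
  n17('c'): parent n0 fail=0; on 'c' 0 → fail=0;  out ∅∪∅=∅
  n2('ab'): parent n1 fail=0; on 'b' 0 → fail=4;  out ∅∪∅=∅
  n5('be'): parent n4 fail=0; on 'e' 0 → fail=14;  out ∅∪∅=∅
  n11('dd'): parent n10 fail=0; on 'd' 0 → fail=10;  out {2}∪{7}={2,7}
  n12('de'): parent n10 fail=0; on 'e' 0 → fail=14;  out ∅∪∅=∅
  n15('ec'): parent n14 fail=0; on 'c' 0 → fail=17;  out ∅∪∅=∅
  n18('cc'): parent n17 fail=0; on 'c' 0 → fail=17;  out ∅∪∅=∅
  n21('ad'): parent n1 fail=0; on 'd' 0 → fail=10;  out {6}∪{7}={6,7}
  n3('abd'): parent n2 fail=4; on 'd' 4→0 → fail=10;  out {0}∪{7}={0,7}
  n6('bec'): parent n5 fail=14; on 'c' 14 → fail=15;  out ∅∪∅=∅
  n13('ded'): parent n12 fail=14; on 'd' 14→0 → fail=10;  out {3}∪{7}={3,7}
  n16('eca'): parent n15 fail=17; on 'a' 17→0 → fail=1;  out {4}∪∅={4}
  n19('ccd'): parent n18 fail=17; on 'd' 17→0 → fail=10;  out ∅∪{7}={7}
  n7('bece'): parent n6 fail=15; on 'e' 15→17→0 → fail=14;  out ∅∪∅=∅
  n20('ccdc'): parent n19 fail=10; on 'c' 10→0 → fail=17;  out {5}∪∅={5}
  n8('becea'): parent n7 fail=14; on 'a' 14→0 → fail=1;  out ∅∪∅=∅
  n9('beceac'): parent n8 fail=1; on 'c' 1→0 → fail=17;  out {1}∪∅={1}

Text stream:
i=0 'a': node 0→1
i=1 'e': node 1→14 (fail-walked)
i=2 'e': node 14→14 (fail-walked)
i=3 'a': node 14→1 (fail-walked)
i=4 'd': node 1→21  ** P6@[3:4],P7@[4:4]
i=5 'd': node 21→11 (fail-walked)  ** P2@[4:5],P7@[5:5]
i=6 'b': node 11→4 (fail-walked)
i=7 'a': node 4→1 (fail-walked)
i=8 'd': node 1→21  ** P6@[7:8],P7@[8:8]
i=9 'c': node 21→17 (fail-walked)
i=10 'c': node 17→18
i=11 'e': node 18→14 (fail-walked)
i=12 'd': node 14→10 (fail-walked)  ** P7@[12:12]
i=13 'a': node 10→1 (fail-walked)
i=14 'b': node 1→2
i=15 'd': node 2→3  ** P0@[13:15],P7@[15:15]
i=16 'a': node 3→1 (fail-walked)
i=17 'c': node 1→17 (fail-walked)
i=18 'c': node 17→18
i=19 'd': node 18→19  ** P7@[19:19]
i=20 'c': node 19→20  ** P5@[17:20]
i=21 'c': node 20→18 (fail-walked)
i=22 'c': node 18→18 (fail-walked)
i=23 'b': node 18→4 (fail-walked)
i=24 'e': node 4→5
i=25 'c': node 5→6
i=26 'a': node 6→16 (fail-walked)  ** P4@[24:26]
i=27 'a': node 16→1 (fail-walked)
i=28 'd': node 1→21  ** P6@[27:28],P7@[28:28]
i=29 'e': node 21→12 (fail-walked)
i=30 'd': node 12→13  ** P3@[28:30],P7@[30:30]
i=31 'c': node 13→17 (fail-walked)
i=32 'a': node 17→1 (fail-walked)
i=33 'b': node 1→2
i=34 'd': node 2→3  ** P0@[32:34],P7@[34:34]
i=35 'd': node 3→11 (fail-walked)  ** P2@[34:35],P7@[35:35]
i=36 'e': node 11→12 (fail-walked)
i=37 'd': node 12→13  ** P3@[35:37],P7@[37:37]
i=38 'e': node 13→12 (fail-walked)
i=39 'a': node 12→1 (fail-walked)
i=40 'c': node 1→17 (fail-walked)
i=41 'c': node 17→18
i=42 'd': node 18→19  ** P7@[42:42]
i=43 'c': node 19→20  ** P5@[40:43]
i=44 'd': node 20→10 (fail-walked)  ** P7@[44:44]
i=45 'b': node 10→4 (fail-walked)
i=46 'a': node 4→1 (fail-walked)
i=47 'a': node 1→1 (fail-walked)
i=48 'a': node 1→1 (fail-walked)
i=49 'a': node 1→1 (fail-walked)
i=50 'd': node 1→21  ** P6@[49:50],P7@[50:50]
i=51 'e': node 21→12 (fail-walked)
i=52 'c': node 12→15 (fail-walked)
i=53 'a': node 15→16  ** P4@[51:53]
i=54 'b': node 16→2 (fail-walked)
i=55 'a': node 2→1 (fail-walked)
i=56 'b': node 1→2
i=57 'd': node 2→3  ** P0@[55:57],P7@[57:57]
i=58 'e': node 3→12 (fail-walked)
i=59 'c': node 12→15 (fail-walked)
i=60 'a': node 15→16  ** P4@[58:60]
i=61 'c': node 16→17 (fail-walked)
i=62 'e': node 17→14 (fail-walked)
i=63 'c': node 14→15
i=64 'a': node 15→16  ** P4@[62:64]
i=65 'a': node 16→1 (fail-walked)

Matches: [[4,6],[4,7],[5,2],[5,7],[8,6],[8,7],[12,7],[15,0],[15,7],[19,7],[20,5],[26,4],[28,6],[28,7],[30,3],[30,7],[34,0],[34,7],[35,2],[35,7],[37,3],[37,7],[42,7],[43,5],[44,7],[50,6],[50,7],[53,4],[57,0],[57,7],[60,4],[64,4]]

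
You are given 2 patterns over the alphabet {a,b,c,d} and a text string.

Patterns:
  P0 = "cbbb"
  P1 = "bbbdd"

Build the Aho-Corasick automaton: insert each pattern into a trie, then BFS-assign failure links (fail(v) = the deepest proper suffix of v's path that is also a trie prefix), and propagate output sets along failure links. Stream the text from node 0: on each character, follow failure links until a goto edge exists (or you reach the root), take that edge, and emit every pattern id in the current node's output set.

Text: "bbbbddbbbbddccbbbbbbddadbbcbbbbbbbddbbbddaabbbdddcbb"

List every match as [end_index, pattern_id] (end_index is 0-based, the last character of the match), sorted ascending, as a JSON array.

Build:
Trie nodes:
  0='ε' goto b→5 c→1
  1='c' goto b→2
  2='cb' goto b→3
  3='cbb' goto b→4
  4='cbbb' goto ·  ←P0
  5='b' goto b→6
  6='bb' goto b→7
  7='bbb' goto d→8
  8='bbbd' goto d→9
  9='bbbdd' goto ·  ←P1

Failure links (BFS by depth):
  n1('c'): parent n0 fail=0; on 'c' 0 → fail=0;  out ∅∪∅=∅
  n5('b'): parent n0 fail=0; on 'b' 0 → fail=0;  out ∅∪∅=∅
  n2('cb'): parent n1 fail=0; on 'b' 0 → fail=5;  out ∅∪∅=∅
  n6('bb'): parent n5 fail=0; on 'b' 0 → fail=5;  out ∅∪∅=∅
  n3('cbb'): parent n2 fail=5; on 'b' 5 → fail=6;  out ∅∪∅=∅
  n7('bbb'): parent n6 fail=5; on 'b' 5 → fail=6;  out ∅∪∅=∅
  n4('cbbb'): parent n3 fail=6; on 'b' 6 → fail=7;  out {0}∪∅={0}
  n8('bbbd'): parent n7 fail=6; on 'd' 6→5→0 → fail=0;  out ∅∪∅=∅
  n9('bbbdd'): parent n8 fail=0; on 'd' 0 → fail=0;  out {1}∪∅={1}

Scan:
[0] read 'b'  n0⇒n5
[1] read 'b'  n5⇒n6
[2] read 'b'  n6⇒n7
[3] read 'b'  n7⇒n7 ·f
[4] read 'd'  n7⇒n8
[5] read 'd'  n8⇒n9  emit P1@[1:5]
[6] read 'b'  n9⇒n5 ·f
[7] read 'b'  n5⇒n6
[8] read 'b'  n6⇒n7
[9] read 'b'  n7⇒n7 ·f
[10] read 'd'  n7⇒n8
[11] read 'd'  n8⇒n9  emit P1@[7:11]
[12] read 'c'  n9⇒n1 ·f
[13] read 'c'  n1⇒n1 ·f
[14] read 'b'  n1⇒n2
[15] read 'b'  n2⇒n3
[16] read 'b'  n3⇒n4  emit P0@[13:16]
[17] read 'b'  n4⇒n7 ·f
[18] read 'b'  n7⇒n7 ·f
[19] read 'b'  n7⇒n7 ·f
[20] read 'd'  n7⇒n8
[21] read 'd'  n8⇒n9  emit P1@[17:21]
[22] read 'a'  n9⇒n0 ·f
[23] read 'd'  n0⇒n0
[24] read 'b'  n0⇒n5
[25] read 'b'  n5⇒n6
[26] read 'c'  n6⇒n1 ·f
[27] read 'b'  n1⇒n2
[28] read 'b'  n2⇒n3
[29] read 'b'  n3⇒n4  emit P0@[26:29]
[30] read 'b'  n4⇒n7 ·f
[31] read 'b'  n7⇒n7 ·f
[32] read 'b'  n7⇒n7 ·f
[33] read 'b'  n7⇒n7 ·f
[34] read 'd'  n7⇒n8
[35] read 'd'  n8⇒n9  emit P1@[31:35]
[36] read 'b'  n9⇒n5 ·f
[37] read 'b'  n5⇒n6
[38] read 'b'  n6⇒n7
[39] read 'd'  n7⇒n8
[40] read 'd'  n8⇒n9  emit P1@[36:40]
[41] read 'a'  n9⇒n0 ·f
[42] read 'a'  n0⇒n0
[43] read 'b'  n0⇒n5
[44] read 'b'  n5⇒n6
[45] read 'b'  n6⇒n7
[46] read 'd'  n7⇒n8
[47] read 'd'  n8⇒n9  emit P1@[43:47]
[48] read 'd'  n9⇒n0 ·f
[49] read 'c'  n0⇒n1
[50] read 'b'  n1⇒n2
[51] read 'b'  n2⇒n3

All matches (sorted): [[5,1],[11,1],[16,0],[21,1],[29,0],[35,1],[40,1],[47,1]]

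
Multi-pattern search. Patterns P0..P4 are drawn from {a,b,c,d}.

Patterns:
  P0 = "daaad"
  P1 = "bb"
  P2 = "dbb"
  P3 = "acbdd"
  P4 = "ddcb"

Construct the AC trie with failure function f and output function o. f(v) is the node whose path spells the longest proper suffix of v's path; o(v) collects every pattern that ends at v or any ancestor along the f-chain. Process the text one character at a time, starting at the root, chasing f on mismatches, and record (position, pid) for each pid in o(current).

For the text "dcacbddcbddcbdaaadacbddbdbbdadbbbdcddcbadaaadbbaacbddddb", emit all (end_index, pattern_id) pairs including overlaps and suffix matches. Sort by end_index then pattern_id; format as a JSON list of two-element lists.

Build automaton:
Trie nodes:
  0='ε' goto a→10 b→6 d→1
  1='d' goto a→2 b→8 d→15
  2='da' goto a→3
  3='daa' goto a→4
  4='daaa' goto d→5
  5='daaad' goto ·  [P0 ends]
  6='b' goto b→7
  7='bb' goto ·  [P1 ends]
  8='db' goto b→9
  9='dbb' goto ·  [P2 ends]
  10='a' goto c→11
  11='ac' goto b→12
  12='acb' goto d→13
  13='acbd' goto d→14
  14='acbdd' goto ·  [P3 ends]
  15='dd' goto c→16
  16='ddc' goto b→17
  17='ddcb' goto ·  [P4 ends]

BFS fail/out derivation:
  n1('d'): parent n0 fail=0; on 'd' 0 → fail=0;  out ∅∪∅=∅
  n6('b'): parent n0 fail=0; on 'b' 0 → fail=0;  out ∅∪∅=∅
  n10('a'): parent n0 fail=0; on 'a' 0 → fail=0;  out ∅∪∅=∅
  n2('da'): parent n1 fail=0; on 'a' 0 → fail=10;  out ∅∪∅=∅
  n7('bb'): parent n6 fail=0; on 'b' 0 → fail=6;  out {1}∪∅={1}
  n8('db'): parent n1 fail=0; on 'b' 0 → fail=6;  out ∅∪∅=∅
  n11('ac'): parent n10 fail=0; on 'c' 0 → fail=0;  out ∅∪∅=∅
  n15('dd'): parent n1 fail=0; on 'd' 0 → fail=1;  out ∅∪∅=∅
  n3('daa'): parent n2 fail=10; on 'a' 10→0 → fail=10;  out ∅∪∅=∅
  n9('dbb'): parent n8 fail=6; on 'b' 6 → fail=7;  out {2}∪{1}={1,2}
  n12('acb'): parent n11 fail=0; on 'b' 0 → fail=6;  out ∅∪∅=∅
  n16('ddc'): parent n15 fail=1; on 'c' 1→0 → fail=0;  out ∅∪∅=∅
  n4('daaa'): parent n3 fail=10; on 'a' 10→0 → fail=10;  out ∅∪∅=∅
  n13('acbd'): parent n12 fail=6; on 'd' 6→0 → fail=1;  out ∅∪∅=∅
  n17('ddcb'): parent n16 fail=0; on 'b' 0 → fail=6;  out {4}∪∅={4}
  n5('daaad'): parent n4 fail=10; on 'd' 10→0 → fail=1;  out {0}∪∅={0}
  n14('acbdd'): parent n13 fail=1; on 'd' 1 → fail=15;  out {3}∪∅={3}

Run:
[0] read 'd'  n0⇒n1
[1] read 'c'  n1⇒n0 ·f
[2] read 'a'  n0⇒n10
[3] read 'c'  n10⇒n11
[4] read 'b'  n11⇒n12
[5] read 'd'  n12⇒n13
[6] read 'd'  n13⇒n14  → match P3@[2:6]
[7] read 'c'  n14⇒n16 ·f
[8] read 'b'  n16⇒n17  → match P4@[5:8]
[9] read 'd'  n17⇒n1 ·f
[10] read 'd'  n1⇒n15
[11] read 'c'  n15⇒n16
[12] read 'b'  n16⇒n17  → match P4@[9:12]
[13] read 'd'  n17⇒n1 ·f
[14] read 'a'  n1⇒n2
[15] read 'a'  n2⇒n3
[16] read 'a'  n3⇒n4
[17] read 'd'  n4⇒n5  → match P0@[13:17]
[18] read 'a'  n5⇒n2 ·f
[19] read 'c'  n2⇒n11 ·f
[20] read 'b'  n11⇒n12
[21] read 'd'  n12⇒n13
[22] read 'd'  n13⇒n14  → match P3@[18:22]
[23] read 'b'  n14⇒n8 ·f
[24] read 'd'  n8⇒n1 ·f
[25] read 'b'  n1⇒n8
[26] read 'b'  n8⇒n9  → match P1@[25:26],P2@[24:26]
[27] read 'd'  n9⇒n1 ·f
[28] read 'a'  n1⇒n2
[29] read 'd'  n2⇒n1 ·f
[30] read 'b'  n1⇒n8
[31] read 'b'  n8⇒n9  → match P1@[30:31],P2@[29:31]
[32] read 'b'  n9⇒n7 ·f  → match P1@[31:32]
[33] read 'd'  n7⇒n1 ·f
[34] read 'c'  n1⇒n0 ·f
[35] read 'd'  n0⇒n1
[36] read 'd'  n1⇒n15
[37] read 'c'  n15⇒n16
[38] read 'b'  n16⇒n17  → match P4@[35:38]
[39] read 'a'  n17⇒n10 ·f
[40] read 'd'  n10⇒n1 ·f
[41] read 'a'  n1⇒n2
[42] read 'a'  n2⇒n3
[43] read 'a'  n3⇒n4
[44] read 'd'  n4⇒n5  → match P0@[40:44]
[45] read 'b'  n5⇒n8 ·f
[46] read 'b'  n8⇒n9  → match P1@[45:46],P2@[44:46]
[47] read 'a'  n9⇒n10 ·f
[48] read 'a'  n10⇒n10 ·f
[49] read 'c'  n10⇒n11
[50] read 'b'  n11⇒n12
[51] read 'd'  n12⇒n13
[52] read 'd'  n13⇒n14  → match P3@[48:52]
[53] read 'd'  n14⇒n15 ·f
[54] read 'd'  n15⇒n15 ·f
[55] read 'b'  n15⇒n8 ·f

Result: [[6,3],[8,4],[12,4],[17,0],[22,3],[26,1],[26,2],[31,1],[31,2],[32,1],[38,4],[44,0],[46,1],[46,2],[52,3]]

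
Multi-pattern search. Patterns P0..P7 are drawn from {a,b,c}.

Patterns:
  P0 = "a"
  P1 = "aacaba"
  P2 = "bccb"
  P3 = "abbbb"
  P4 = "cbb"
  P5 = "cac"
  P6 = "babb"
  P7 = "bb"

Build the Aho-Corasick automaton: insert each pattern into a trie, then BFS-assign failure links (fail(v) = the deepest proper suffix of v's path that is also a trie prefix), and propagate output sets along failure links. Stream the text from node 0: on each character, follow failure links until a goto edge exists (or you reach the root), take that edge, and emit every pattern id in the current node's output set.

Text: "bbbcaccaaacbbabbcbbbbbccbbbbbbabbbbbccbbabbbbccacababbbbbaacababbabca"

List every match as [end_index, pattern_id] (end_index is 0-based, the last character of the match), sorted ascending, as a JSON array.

Build:
Trie nodes:
  0='ε' goto a→1 b→7 c→15
  1='a' goto a→2 b→11  ←P0
  2='aa' goto c→3
  3='aac' goto a→4
  4='aaca' goto b→5
  5='aacab' goto a→6
  6='aacaba' goto ·  ←P1
  7='b' goto a→20 b→23 c→8
  8='bc' goto c→9
  9='bcc' goto b→10
  10='bccb' goto ·  ←P2
  11='ab' goto b→12
  12='abb' goto b→13
  13='abbb' goto b→14
  14='abbbb' goto ·  ←P3
  15='c' goto a→18 b→16
  16='cb' goto b→17
  17='cbb' goto ·  ←P4
  18='ca' goto c→19
  19='cac' goto ·  ←P5
  20='ba' goto b→21
  21='bab' goto b→22
  22='babb' goto ·  ←P6
  23='bb' goto ·  ←P7

Failure links (BFS by depth):
  fail(1) 'a': from fail(0)=0 chase 'a': 0 ⇒ 0;  out={0}∪out(0)={0}
  fail(7) 'b': from fail(0)=0 chase 'b': 0 ⇒ 0;  out=∅∪out(0)=∅
  fail(15) 'c': from fail(0)=0 chase 'c': 0 ⇒ 0;  out=∅∪out(0)=∅
  fail(2) 'aa': from fail(1)=0 chase 'a': 0 ⇒ 1;  out=∅∪out(1)={0}
  fail(8) 'bc': from fail(7)=0 chase 'c': 0 ⇒ 15;  out=∅∪out(15)=∅
  fail(11) 'ab': from fail(1)=0 chase 'b': 0 ⇒ 7;  out=∅∪out(7)=∅
  fail(16) 'cb': from fail(15)=0 chase 'b': 0 ⇒ 7;  out=∅∪out(7)=∅
  fail(18) 'ca': from fail(15)=0 chase 'a': 0 ⇒ 1;  out=∅∪out(1)={0}
  fail(20) 'ba': from fail(7)=0 chase 'a': 0 ⇒ 1;  out=∅∪out(1)={0}
  fail(23) 'bb': from fail(7)=0 chase 'b': 0 ⇒ 7;  out={7}∪out(7)={7}
  fail(3) 'aac': from fail(2)=1 chase 'c': 1→0 ⇒ 15;  out=∅∪out(15)=∅
  fail(9) 'bcc': from fail(8)=15 chase 'c': 15→0 ⇒ 15;  out=∅∪out(15)=∅
  fail(12) 'abb': from fail(11)=7 chase 'b': 7 ⇒ 23;  out=∅∪out(23)={7}
  fail(17) 'cbb': from fail(16)=7 chase 'b': 7 ⇒ 23;  out={4}∪out(23)={4,7}
  fail(19) 'cac': from fail(18)=1 chase 'c': 1→0 ⇒ 15;  out={5}∪out(15)={5}
  fail(21) 'bab': from fail(20)=1 chase 'b': 1 ⇒ 11;  out=∅∪out(11)=∅
  fail(4) 'aaca': from fail(3)=15 chase 'a': 15 ⇒ 18;  out=∅∪out(18)={0}
  fail(10) 'bccb': from fail(9)=15 chase 'b': 15 ⇒ 16;  out={2}∪out(16)={2}
  fail(13) 'abbb': from fail(12)=23 chase 'b': 23→7 ⇒ 23;  out=∅∪out(23)={7}
  fail(22) 'babb': from fail(21)=11 chase 'b': 11 ⇒ 12;  out={6}∪out(12)={6,7}
  fail(5) 'aacab': from fail(4)=18 chase 'b': 18→1 ⇒ 11;  out=∅∪out(11)=∅
  fail(14) 'abbbb': from fail(13)=23 chase 'b': 23→7 ⇒ 23;  out={3}∪out(23)={3,7}
  fail(6) 'aacaba': from fail(5)=11 chase 'a': 11→7 ⇒ 20;  out={1}∪out(20)={0,1}

Scan:
i=0 'b': node 0→7
i=1 'b': node 7→23  emit P7@[0:1]
i=2 'b': node 23→23 (via fail)  emit P7@[1:2]
i=3 'c': node 23→8 (via fail)
i=4 'a': node 8→18 (via fail)  emit P0@[4:4]
i=5 'c': node 18→19  emit P5@[3:5]
i=6 'c': node 19→15 (via fail)
i=7 'a': node 15→18  emit P0@[7:7]
i=8 'a': node 18→2 (via fail)  emit P0@[8:8]
i=9 'a': node 2→2 (via fail)  emit P0@[9:9]
i=10 'c': node 2→3
i=11 'b': node 3→16 (via fail)
i=12 'b': node 16→17  emit P4@[10:12],P7@[11:12]
i=13 'a': node 17→20 (via fail)  emit P0@[13:13]
i=14 'b': node 20→21
i=15 'b': node 21→22  emit P6@[12:15],P7@[14:15]
i=16 'c': node 22→8 (via fail)
i=17 'b': node 8→16 (via fail)
i=18 'b': node 16→17  emit P4@[16:18],P7@[17:18]
i=19 'b': node 17→23 (via fail)  emit P7@[18:19]
i=20 'b': node 23→23 (via fail)  emit P7@[19:20]
i=21 'b': node 23→23 (via fail)  emit P7@[20:21]
i=22 'c': node 23→8 (via fail)
i=23 'c': node 8→9
i=24 'b': node 9→10  emit P2@[21:24]
i=25 'b': node 10→17 (via fail)  emit P4@[23:25],P7@[24:25]
i=26 'b': node 17→23 (via fail)  emit P7@[25:26]
i=27 'b': node 23→23 (via fail)  emit P7@[26:27]
i=28 'b': node 23→23 (via fail)  emit P7@[27:28]
i=29 'b': node 23→23 (via fail)  emit P7@[28:29]
i=30 'a': node 23→20 (via fail)  emit P0@[30:30]
i=31 'b': node 20→21
i=32 'b': node 21→22  emit P6@[29:32],P7@[31:32]
i=33 'b': node 22→13 (via fail)  emit P7@[32:33]
i=34 'b': node 13→14  emit P3@[30:34],P7@[33:34]
i=35 'b': node 14→23 (via fail)  emit P7@[34:35]
i=36 'c': node 23→8 (via fail)
i=37 'c': node 8→9
i=38 'b': node 9→10  emit P2@[35:38]
i=39 'b': node 10→17 (via fail)  emit P4@[37:39],P7@[38:39]
i=40 'a': node 17→20 (via fail)  emit P0@[40:40]
i=41 'b': node 20→21
i=42 'b': node 21→22  emit P6@[39:42],P7@[41:42]
i=43 'b': node 22→13 (via fail)  emit P7@[42:43]
i=44 'b': node 13→14  emit P3@[40:44],P7@[43:44]
i=45 'c': node 14→8 (via fail)
i=46 'c': node 8→9
i=47 'a': node 9→18 (via fail)  emit P0@[47:47]
i=48 'c': node 18→19  emit P5@[46:48]
i=49 'a': node 19→18 (via fail)  emit P0@[49:49]
i=50 'b': node 18→11 (via fail)
i=51 'a': node 11→20 (via fail)  emit P0@[51:51]
i=52 'b': node 20→21
i=53 'b': node 21→22  emit P6@[50:53],P7@[52:53]
i=54 'b': node 22→13 (via fail)  emit P7@[53:54]
i=55 'b': node 13→14  emit P3@[51:55],P7@[54:55]
i=56 'b': node 14→23 (via fail)  emit P7@[55:56]
i=57 'a': node 23→20 (via fail)  emit P0@[57:57]
i=58 'a': node 20→2 (via fail)  emit P0@[58:58]
i=59 'c': node 2→3
i=60 'a': node 3→4  emit P0@[60:60]
i=61 'b': node 4→5
i=62 'a': node 5→6  emit P0@[62:62],P1@[57:62]
i=63 'b': node 6→21 (via fail)
i=64 'b': node 21→22  emit P6@[61:64],P7@[63:64]
i=65 'a': node 22→20 (via fail)  emit P0@[65:65]
i=66 'b': node 20→21
i=67 'c': node 21→8 (via fail)
i=68 'a': node 8→18 (via fail)  emit P0@[68:68]

All matches (sorted): [[1,7],[2,7],[4,0],[5,5],[7,0],[8,0],[9,0],[12,4],[12,7],[13,0],[15,6],[15,7],[18,4],[18,7],[19,7],[20,7],[21,7],[24,2],[25,4],[25,7],[26,7],[27,7],[28,7],[29,7],[30,0],[32,6],[32,7],[33,7],[34,3],[34,7],[35,7],[38,2],[39,4],[39,7],[40,0],[42,6],[42,7],[43,7],[44,3],[44,7],[47,0],[48,5],[49,0],[51,0],[53,6],[53,7],[54,7],[55,3],[55,7],[56,7],[57,0],[58,0],[60,0],[62,0],[62,1],[64,6],[64,7],[65,0],[68,0]]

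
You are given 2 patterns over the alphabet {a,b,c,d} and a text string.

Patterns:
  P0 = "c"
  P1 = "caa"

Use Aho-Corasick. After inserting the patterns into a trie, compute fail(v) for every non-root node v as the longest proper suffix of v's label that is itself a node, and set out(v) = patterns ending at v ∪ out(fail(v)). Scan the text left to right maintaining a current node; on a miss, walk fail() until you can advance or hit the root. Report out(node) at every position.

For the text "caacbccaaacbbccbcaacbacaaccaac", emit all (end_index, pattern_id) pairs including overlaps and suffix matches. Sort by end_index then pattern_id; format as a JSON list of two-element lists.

Construct AC machine:
Trie (insert patterns):
  n0 'ε': c→1
  n1 'c': a→2  [P0 ends]
  n2 'ca': a→3
  n3 'caa': ·  [P1 ends]

Failure links (BFS by depth):
  fail(1) 'c': from fail(0)=0 chase 'c': 0 ⇒ 0;  out={0}∪out(0)={0}
  fail(2) 'ca': from fail(1)=0 chase 'a': 0 ⇒ 0;  out=∅∪out(0)=∅
  fail(3) 'caa': from fail(2)=0 chase 'a': 0 ⇒ 0;  out={1}∪out(0)={1}

Run:
[0] read 'c'  n0⇒n1  emit P0@[0:0]
[1] read 'a'  n1⇒n2
[2] read 'a'  n2⇒n3  emit P1@[0:2]
[3] read 'c'  n3⇒n1 (via fail)  emit P0@[3:3]
[4] read 'b'  n1⇒n0 (via fail)
[5] read 'c'  n0⇒n1  emit P0@[5:5]
[6] read 'c'  n1⇒n1 (via fail)  emit P0@[6:6]
[7] read 'a'  n1⇒n2
[8] read 'a'  n2⇒n3  emit P1@[6:8]
[9] read 'a'  n3⇒n0 (via fail)
[10] read 'c'  n0⇒n1  emit P0@[10:10]
[11] read 'b'  n1⇒n0 (via fail)
[12] read 'b'  n0⇒n0
[13] read 'c'  n0⇒n1  emit P0@[13:13]
[14] read 'c'  n1⇒n1 (via fail)  emit P0@[14:14]
[15] read 'b'  n1⇒n0 (via fail)
[16] read 'c'  n0⇒n1  emit P0@[16:16]
[17] read 'a'  n1⇒n2
[18] read 'a'  n2⇒n3  emit P1@[16:18]
[19] read 'c'  n3⇒n1 (via fail)  emit P0@[19:19]
[20] read 'b'  n1⇒n0 (via fail)
[21] read 'a'  n0⇒n0
[22] read 'c'  n0⇒n1  emit P0@[22:22]
[23] read 'a'  n1⇒n2
[24] read 'a'  n2⇒n3  emit P1@[22:24]
[25] read 'c'  n3⇒n1 (via fail)  emit P0@[25:25]
[26] read 'c'  n1⇒n1 (via fail)  emit P0@[26:26]
[27] read 'a'  n1⇒n2
[28] read 'a'  n2⇒n3  emit P1@[26:28]
[29] read 'c'  n3⇒n1 (via fail)  emit P0@[29:29]

Matches: [[0,0],[2,1],[3,0],[5,0],[6,0],[8,1],[10,0],[13,0],[14,0],[16,0],[18,1],[19,0],[22,0],[24,1],[25,0],[26,0],[28,1],[29,0]]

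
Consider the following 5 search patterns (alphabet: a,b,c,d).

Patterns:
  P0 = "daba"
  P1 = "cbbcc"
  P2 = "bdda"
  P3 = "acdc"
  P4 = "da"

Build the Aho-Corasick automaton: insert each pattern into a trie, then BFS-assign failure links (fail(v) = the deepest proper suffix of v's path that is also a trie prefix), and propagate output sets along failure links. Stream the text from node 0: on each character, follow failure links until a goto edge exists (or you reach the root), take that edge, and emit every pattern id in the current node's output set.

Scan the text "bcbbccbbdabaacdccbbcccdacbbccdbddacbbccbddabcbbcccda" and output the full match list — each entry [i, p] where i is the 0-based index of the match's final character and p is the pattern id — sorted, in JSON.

Construct AC machine:
Trie nodes:
  0='ε' goto a→14 b→10 c→5 d→1
  1='d' goto a→2
  2='da' goto b→3  ←P4
  3='dab' goto a→4
  4='daba' goto ·  ←P0
  5='c' goto b→6
  6='cb' goto b→7
  7='cbb' goto c→8
  8='cbbc' goto c→9
  9='cbbcc' goto ·  ←P1
  10='b' goto d→11
  11='bd' goto d→12
  12='bdd' goto a→13
  13='bdda' goto ·  ←P2
  14='a' goto c→15
  15='ac' goto d→16
  16='acd' goto c→17
  17='acdc' goto ·  ←P3

BFS fail/out derivation:
  n1('d'): parent n0 fail=0; on 'd' 0 → fail=0;  out ∅∪∅=∅
  n5('c'): parent n0 fail=0; on 'c' 0 → fail=0;  out ∅∪∅=∅
  n10('b'): parent n0 fail=0; on 'b' 0 → fail=0;  out ∅∪∅=∅
  n14('a'): parent n0 fail=0; on 'a' 0 → fail=0;  out ∅∪∅=∅
  n2('da'): parent n1 fail=0; on 'a' 0 → fail=14;  out {4}∪∅={4}
  n6('cb'): parent n5 fail=0; on 'b' 0 → fail=10;  out ∅∪∅=∅
  n11('bd'): parent n10 fail=0; on 'd' 0 → fail=1;  out ∅∪∅=∅
  n15('ac'): parent n14 fail=0; on 'c' 0 → fail=5;  out ∅∪∅=∅
  n3('dab'): parent n2 fail=14; on 'b' 14→0 → fail=10;  out ∅∪∅=∅
  n7('cbb'): parent n6 fail=10; on 'b' 10→0 → fail=10;  out ∅∪∅=∅
  n12('bdd'): parent n11 fail=1; on 'd' 1→0 → fail=1;  out ∅∪∅=∅
  n16('acd'): parent n15 fail=5; on 'd' 5→0 → fail=1;  out ∅∪∅=∅
  n4('daba'): parent n3 fail=10; on 'a' 10→0 → fail=14;  out {0}∪∅={0}
  n8('cbbc'): parent n7 fail=10; on 'c' 10→0 → fail=5;  out ∅∪∅=∅
  n13('bdda'): parent n12 fail=1; on 'a' 1 → fail=2;  out {2}∪{4}={2,4}
  n17('acdc'): parent n16 fail=1; on 'c' 1→0 → fail=5;  out {3}∪∅={3}
  n9('cbbcc'): parent n8 fail=5; on 'c' 5→0 → fail=5;  out {1}∪∅={1}

Scan:
i=0 'b': node 0→10
i=1 'c': node 10→5 (via fail)
i=2 'b': node 5→6
i=3 'b': node 6→7
i=4 'c': node 7→8
i=5 'c': node 8→9  emit P1@[1:5]
i=6 'b': node 9→6 (via fail)
i=7 'b': node 6→7
i=8 'd': node 7→11 (via fail)
i=9 'a': node 11→2 (via fail)  emit P4@[8:9]
i=10 'b': node 2→3
i=11 'a': node 3→4  emit P0@[8:11]
i=12 'a': node 4→14 (via fail)
i=13 'c': node 14→15
i=14 'd': node 15→16
i=15 'c': node 16→17  emit P3@[12:15]
i=16 'c': node 17→5 (via fail)
i=17 'b': node 5→6
i=18 'b': node 6→7
i=19 'c': node 7→8
i=20 'c': node 8→9  emit P1@[16:20]
i=21 'c': node 9→5 (via fail)
i=22 'd': node 5→1 (via fail)
i=23 'a': node 1→2  emit P4@[22:23]
i=24 'c': node 2→15 (via fail)
i=25 'b': node 15→6 (via fail)
i=26 'b': node 6→7
i=27 'c': node 7→8
i=28 'c': node 8→9  emit P1@[24:28]
i=29 'd': node 9→1 (via fail)
i=30 'b': node 1→10 (via fail)
i=31 'd': node 10→11
i=32 'd': node 11→12
i=33 'a': node 12→13  emit P2@[30:33],P4@[32:33]
i=34 'c': node 13→15 (via fail)
i=35 'b': node 15→6 (via fail)
i=36 'b': node 6→7
i=37 'c': node 7→8
i=38 'c': node 8→9  emit P1@[34:38]
i=39 'b': node 9→6 (via fail)
i=40 'd': node 6→11 (via fail)
i=41 'd': node 11→12
i=42 'a': node 12→13  emit P2@[39:42],P4@[41:42]
i=43 'b': node 13→3 (via fail)
i=44 'c': node 3→5 (via fail)
i=45 'b': node 5→6
i=46 'b': node 6→7
i=47 'c': node 7→8
i=48 'c': node 8→9  emit P1@[44:48]
i=49 'c': node 9→5 (via fail)
i=50 'd': node 5→1 (via fail)
i=51 'a': node 1→2  emit P4@[50:51]

Matches: [[5,1],[9,4],[11,0],[15,3],[20,1],[23,4],[28,1],[33,2],[33,4],[38,1],[42,2],[42,4],[48,1],[51,4]]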